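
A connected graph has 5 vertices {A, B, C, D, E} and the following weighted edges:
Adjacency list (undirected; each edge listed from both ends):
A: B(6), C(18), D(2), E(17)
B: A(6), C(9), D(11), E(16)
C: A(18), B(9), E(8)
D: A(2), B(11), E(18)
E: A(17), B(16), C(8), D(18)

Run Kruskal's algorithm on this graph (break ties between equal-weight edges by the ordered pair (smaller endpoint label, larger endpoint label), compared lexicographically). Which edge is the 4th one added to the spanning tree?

B-C

Sort edges by weight, then run Kruskal:
A-D (2): add — endpoints in different components.
A-B (6): add — endpoints in different components.
C-E (8): add — endpoints in different components.
B-C (9): add — endpoints in different components.
The 4th edge added is B-C.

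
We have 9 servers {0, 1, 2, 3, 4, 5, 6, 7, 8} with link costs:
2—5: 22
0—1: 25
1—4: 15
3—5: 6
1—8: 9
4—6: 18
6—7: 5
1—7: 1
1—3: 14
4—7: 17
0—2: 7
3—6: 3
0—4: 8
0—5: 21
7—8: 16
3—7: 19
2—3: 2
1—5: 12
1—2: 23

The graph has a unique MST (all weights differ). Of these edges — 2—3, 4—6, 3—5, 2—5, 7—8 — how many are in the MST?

Kruskal: consider edges lightest-first.
1—7 (1): add — endpoints in different components.
2—3 (2): add — endpoints in different components.
3—6 (3): add — endpoints in different components.
6—7 (5): add — endpoints in different components.
3—5 (6): add — endpoints in different components.
0—2 (7): add — endpoints in different components.
0—4 (8): add — endpoints in different components.
1—8 (9): add — endpoints in different components.
MST edge set: {1—7, 2—3, 3—6, 6—7, 3—5, 0—2, 0—4, 1—8}.
Of the listed edges, {2—3, 3—5} are in the MST → 2.

2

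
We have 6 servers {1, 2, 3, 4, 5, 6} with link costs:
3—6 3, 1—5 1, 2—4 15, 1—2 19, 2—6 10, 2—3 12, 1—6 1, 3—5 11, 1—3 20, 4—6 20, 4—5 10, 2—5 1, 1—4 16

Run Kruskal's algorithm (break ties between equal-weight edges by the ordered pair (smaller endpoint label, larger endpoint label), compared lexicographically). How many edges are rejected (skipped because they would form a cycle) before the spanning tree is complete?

Kruskal's algorithm — process edges by increasing weight (ties by edge label):
1—5 (1): add — endpoints in different components.
1—6 (1): add — endpoints in different components.
2—5 (1): add — endpoints in different components.
3—6 (3): add — endpoints in different components.
2—6 (10): skip — 2 and 6 already connected.
4—5 (10): add — endpoints in different components.
Edges rejected before the tree was complete: 1.

1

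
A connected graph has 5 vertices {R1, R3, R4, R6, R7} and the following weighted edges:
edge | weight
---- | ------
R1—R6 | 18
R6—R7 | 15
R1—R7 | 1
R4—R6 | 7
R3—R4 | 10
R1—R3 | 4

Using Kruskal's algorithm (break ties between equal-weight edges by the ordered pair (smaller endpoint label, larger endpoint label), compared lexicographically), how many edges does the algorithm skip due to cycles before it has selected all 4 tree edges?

Kruskal: consider edges lightest-first.
R1—R7 (1): add — endpoints in different components.
R1—R3 (4): add — endpoints in different components.
R4—R6 (7): add — endpoints in different components.
R3—R4 (10): add — endpoints in different components.
Edges rejected before the tree was complete: 0.

0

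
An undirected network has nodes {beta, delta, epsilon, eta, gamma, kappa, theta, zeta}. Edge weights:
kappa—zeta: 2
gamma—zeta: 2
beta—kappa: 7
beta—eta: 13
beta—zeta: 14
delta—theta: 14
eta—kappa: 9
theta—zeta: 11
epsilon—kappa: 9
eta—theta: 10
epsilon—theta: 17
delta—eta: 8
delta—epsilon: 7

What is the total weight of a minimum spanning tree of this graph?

Kruskal: consider edges lightest-first.
gamma—zeta (2): add — endpoints in different components.
kappa—zeta (2): add — endpoints in different components.
beta—kappa (7): add — endpoints in different components.
delta—epsilon (7): add — endpoints in different components.
delta—eta (8): add — endpoints in different components.
epsilon—kappa (9): add — endpoints in different components.
eta—kappa (9): skip — eta and kappa already connected.
eta—theta (10): add — endpoints in different components.
MST edges: gamma—zeta, kappa—zeta, beta—kappa, delta—epsilon, delta—eta, epsilon—kappa, eta—theta; total weight 2+2+7+7+8+9+10 = 45.

45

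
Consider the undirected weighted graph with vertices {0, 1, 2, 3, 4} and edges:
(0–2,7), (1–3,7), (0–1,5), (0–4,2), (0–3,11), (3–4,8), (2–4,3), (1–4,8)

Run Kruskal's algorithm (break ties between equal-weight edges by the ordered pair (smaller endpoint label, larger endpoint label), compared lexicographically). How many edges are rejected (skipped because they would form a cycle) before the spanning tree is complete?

Kruskal's algorithm — process edges by increasing weight (ties by edge label):
0–4 (2): add. Components now {0,4} {1} {2} {3}
2–4 (3): add. Components now {0,2,4} {1} {3}
0–1 (5): add. Components now {0,1,2,4} {3}
0–2 (7): skip — 0 and 2 already connected.
1–3 (7): add. Components now {0,1,2,3,4}
Edges rejected before the tree was complete: 1.

1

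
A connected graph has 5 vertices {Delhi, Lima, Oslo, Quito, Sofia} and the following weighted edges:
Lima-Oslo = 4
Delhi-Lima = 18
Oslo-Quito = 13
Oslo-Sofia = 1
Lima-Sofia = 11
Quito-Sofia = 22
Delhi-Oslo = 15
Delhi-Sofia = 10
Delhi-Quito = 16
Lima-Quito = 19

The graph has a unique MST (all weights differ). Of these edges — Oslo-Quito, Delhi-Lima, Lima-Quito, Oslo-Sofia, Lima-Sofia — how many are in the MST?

2

Kruskal: consider edges lightest-first.
Oslo-Sofia (1): add — endpoints in different components.
Lima-Oslo (4): add — endpoints in different components.
Delhi-Sofia (10): add — endpoints in different components.
Lima-Sofia (11): skip — Sofia and Lima already connected.
Oslo-Quito (13): add — endpoints in different components.
MST edge set: {Oslo-Sofia, Lima-Oslo, Delhi-Sofia, Oslo-Quito}.
Of the listed edges, {Oslo-Quito, Oslo-Sofia} are in the MST → 2.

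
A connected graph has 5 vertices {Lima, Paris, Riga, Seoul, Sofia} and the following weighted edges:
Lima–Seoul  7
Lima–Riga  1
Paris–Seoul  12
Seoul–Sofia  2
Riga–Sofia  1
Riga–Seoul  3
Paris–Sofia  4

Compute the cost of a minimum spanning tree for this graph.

8

Prim's algorithm from Paris:
Step 1: frontier [Paris–Sofia 4, Paris–Seoul 12] → take Paris–Sofia (4); add Sofia.
Step 2: frontier [Paris–Seoul 12, Riga–Sofia 1, Seoul–Sofia 2] → take Riga–Sofia (1); add Riga.
Step 3: frontier [Paris–Seoul 12, Lima–Riga 1, Riga–Seoul 3, Seoul–Sofia 2] → take Lima–Riga (1); add Lima.
Step 4: frontier [Lima–Seoul 7, Paris–Seoul 12, Riga–Seoul 3, Seoul–Sofia 2] → take Seoul–Sofia (2); add Seoul.
MST edges: Paris–Sofia, Riga–Sofia, Lima–Riga, Seoul–Sofia; total weight 4+1+1+2 = 8.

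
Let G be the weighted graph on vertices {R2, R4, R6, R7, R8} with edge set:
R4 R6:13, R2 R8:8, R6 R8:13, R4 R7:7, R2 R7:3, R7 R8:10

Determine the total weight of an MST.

31

Prim's algorithm from R8:
Step 1: frontier [R2 R8 8, R7 R8 10, R6 R8 13] → take R2 R8 (8); add R2.
Step 2: frontier [R2 R7 3, R7 R8 10, R6 R8 13] → take R2 R7 (3); add R7.
Step 3: frontier [R4 R7 7, R6 R8 13] → take R4 R7 (7); add R4.
Step 4: frontier [R4 R6 13, R6 R8 13] → take R4 R6 (13); add R6.
MST edges: R2 R8, R2 R7, R4 R7, R4 R6; total weight 8+3+7+13 = 31.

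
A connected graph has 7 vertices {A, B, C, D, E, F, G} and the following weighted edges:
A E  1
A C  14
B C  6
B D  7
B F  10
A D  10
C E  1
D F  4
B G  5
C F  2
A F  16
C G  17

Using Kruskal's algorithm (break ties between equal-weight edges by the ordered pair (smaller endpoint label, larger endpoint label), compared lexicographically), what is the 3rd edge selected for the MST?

C-F

Kruskal: consider edges lightest-first.
A E (1): add — endpoints in different components.
C E (1): add — endpoints in different components.
C F (2): add — endpoints in different components.
D F (4): add — endpoints in different components.
B G (5): add — endpoints in different components.
B C (6): add — endpoints in different components.
The 3rd edge added is C F.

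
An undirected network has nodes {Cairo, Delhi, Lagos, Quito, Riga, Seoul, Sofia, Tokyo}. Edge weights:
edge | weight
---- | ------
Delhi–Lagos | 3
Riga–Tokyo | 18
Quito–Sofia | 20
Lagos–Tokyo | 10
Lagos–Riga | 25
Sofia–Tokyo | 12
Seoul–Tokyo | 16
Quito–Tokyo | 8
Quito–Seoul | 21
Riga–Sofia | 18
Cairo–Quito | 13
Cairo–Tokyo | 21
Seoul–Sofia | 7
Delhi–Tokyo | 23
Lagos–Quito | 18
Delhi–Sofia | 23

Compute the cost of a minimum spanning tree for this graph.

71

Kruskal: consider edges lightest-first.
Delhi–Lagos (3): add — endpoints in different components.
Seoul–Sofia (7): add — endpoints in different components.
Quito–Tokyo (8): add — endpoints in different components.
Lagos–Tokyo (10): add — endpoints in different components.
Sofia–Tokyo (12): add — endpoints in different components.
Cairo–Quito (13): add — endpoints in different components.
Seoul–Tokyo (16): skip — Seoul and Tokyo already connected.
Lagos–Quito (18): skip — Quito and Lagos already connected.
Riga–Sofia (18): add — endpoints in different components.
MST edges: Delhi–Lagos, Seoul–Sofia, Quito–Tokyo, Lagos–Tokyo, Sofia–Tokyo, Cairo–Quito, Riga–Sofia; total weight 3+7+8+10+12+13+18 = 71.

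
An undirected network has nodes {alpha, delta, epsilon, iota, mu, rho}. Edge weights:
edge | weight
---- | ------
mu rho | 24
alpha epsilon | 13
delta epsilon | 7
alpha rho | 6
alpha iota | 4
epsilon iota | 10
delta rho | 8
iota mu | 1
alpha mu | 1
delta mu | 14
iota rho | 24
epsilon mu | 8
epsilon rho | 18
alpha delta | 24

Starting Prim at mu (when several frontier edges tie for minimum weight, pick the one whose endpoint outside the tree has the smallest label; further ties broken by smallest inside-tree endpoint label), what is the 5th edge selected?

Grow the tree from mu using Prim:
Step 1: cheapest edge leaving the tree is alpha mu (1); add alpha.
Step 2: cheapest edge leaving the tree is iota mu (1); add iota.
Step 3: cheapest edge leaving the tree is alpha rho (6); add rho.
Step 4: cheapest edge leaving the tree is delta rho (8); add delta.
Step 5: cheapest edge leaving the tree is delta epsilon (7); add epsilon.
The 5th edge added is delta epsilon.

delta-epsilon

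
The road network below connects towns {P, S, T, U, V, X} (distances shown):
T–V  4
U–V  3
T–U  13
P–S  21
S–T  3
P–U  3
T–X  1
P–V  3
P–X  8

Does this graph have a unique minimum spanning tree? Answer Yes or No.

No

Kruskal's algorithm — process edges by increasing weight (ties by edge label):
T–X (1): add. Components now {T,X} {V} {P} {S} {U}
P–U (3): add. Components now {T,X} {V} {P,U} {S}
P–V (3): add. Components now {T,X} {P,U,V} {S}
S–T (3): add. Components now {S,T,X} {P,U,V}
U–V (3): skip — V and U already connected.
T–V (4): add. Components now {P,S,T,U,V,X}
Non-tree edge U–V has weight 3, equal to the heaviest edge on its tree cycle — swapping gives another MST of the same weight. Not unique.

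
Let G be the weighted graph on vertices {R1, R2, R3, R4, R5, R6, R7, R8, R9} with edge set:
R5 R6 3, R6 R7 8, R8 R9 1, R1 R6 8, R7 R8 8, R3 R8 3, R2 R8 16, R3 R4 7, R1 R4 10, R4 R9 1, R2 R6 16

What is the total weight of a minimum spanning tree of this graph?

48

Grow the tree from R3 using Prim:
Step 1: cheapest edge leaving the tree is R3 R8 (3); add R8.
Step 2: cheapest edge leaving the tree is R8 R9 (1); add R9.
Step 3: cheapest edge leaving the tree is R4 R9 (1); add R4.
Step 4: cheapest edge leaving the tree is R7 R8 (8); add R7.
Step 5: cheapest edge leaving the tree is R6 R7 (8); add R6.
Step 6: cheapest edge leaving the tree is R5 R6 (3); add R5.
Step 7: cheapest edge leaving the tree is R1 R6 (8); add R1.
Step 8: cheapest edge leaving the tree is R2 R6 (16); add R2.
MST edges: R3 R8, R8 R9, R4 R9, R7 R8, R6 R7, R5 R6, R1 R6, R2 R6; total weight 3+1+1+8+8+3+8+16 = 48.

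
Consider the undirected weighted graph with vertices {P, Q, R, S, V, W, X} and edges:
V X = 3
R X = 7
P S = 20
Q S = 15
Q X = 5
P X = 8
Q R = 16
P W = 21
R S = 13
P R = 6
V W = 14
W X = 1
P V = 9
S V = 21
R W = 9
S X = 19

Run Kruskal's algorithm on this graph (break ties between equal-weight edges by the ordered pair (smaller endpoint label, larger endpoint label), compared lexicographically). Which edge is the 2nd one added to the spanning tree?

V-X

Kruskal: consider edges lightest-first.
W X (1): add — endpoints in different components.
V X (3): add — endpoints in different components.
Q X (5): add — endpoints in different components.
P R (6): add — endpoints in different components.
R X (7): add — endpoints in different components.
P X (8): skip — P and X already connected.
P V (9): skip — P and V already connected.
R W (9): skip — R and W already connected.
R S (13): add — endpoints in different components.
The 2nd edge added is V X.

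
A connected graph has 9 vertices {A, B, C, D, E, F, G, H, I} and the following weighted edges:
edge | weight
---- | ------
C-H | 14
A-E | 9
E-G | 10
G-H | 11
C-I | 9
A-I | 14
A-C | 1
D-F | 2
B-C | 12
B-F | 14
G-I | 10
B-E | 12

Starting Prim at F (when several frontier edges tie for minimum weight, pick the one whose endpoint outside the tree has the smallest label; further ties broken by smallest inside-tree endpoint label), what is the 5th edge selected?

A-E

Grow the tree from F using Prim:
Step 1: frontier [D-F 2, B-F 14] → take D-F (2); add D.
Step 2: frontier [B-F 14] → take B-F (14); add B.
Step 3: frontier [B-C 12, B-E 12] → take B-C (12); add C.
Step 4: frontier [B-E 12, A-C 1, C-I 9, C-H 14] → take A-C (1); add A.
Step 5: frontier [A-E 9, A-I 14, B-E 12, C-I 9, C-H 14] → take A-E (9); add E.
Step 6: frontier [A-I 14, C-I 9, C-H 14, E-G 10] → take C-I (9); add I.
Step 7: frontier [C-H 14, E-G 10, G-I 10] → take E-G (10); add G.
Step 8: frontier [C-H 14, G-H 11] → take G-H (11); add H.
The 5th edge added is A-E.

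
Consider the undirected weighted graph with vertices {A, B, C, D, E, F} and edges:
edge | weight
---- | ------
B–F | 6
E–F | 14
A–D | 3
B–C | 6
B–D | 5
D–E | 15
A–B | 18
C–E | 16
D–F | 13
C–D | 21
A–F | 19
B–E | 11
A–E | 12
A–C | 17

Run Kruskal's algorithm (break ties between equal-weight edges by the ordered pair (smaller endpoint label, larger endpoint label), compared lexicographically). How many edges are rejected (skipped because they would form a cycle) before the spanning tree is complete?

Sort edges by weight, then run Kruskal:
A–D (3): add. Components now {A,D} {B} {C} {E} {F}
B–D (5): add. Components now {A,B,D} {C} {E} {F}
B–C (6): add. Components now {A,B,C,D} {E} {F}
B–F (6): add. Components now {A,B,C,D,F} {E}
B–E (11): add. Components now {A,B,C,D,E,F}
Edges rejected before the tree was complete: 0.

0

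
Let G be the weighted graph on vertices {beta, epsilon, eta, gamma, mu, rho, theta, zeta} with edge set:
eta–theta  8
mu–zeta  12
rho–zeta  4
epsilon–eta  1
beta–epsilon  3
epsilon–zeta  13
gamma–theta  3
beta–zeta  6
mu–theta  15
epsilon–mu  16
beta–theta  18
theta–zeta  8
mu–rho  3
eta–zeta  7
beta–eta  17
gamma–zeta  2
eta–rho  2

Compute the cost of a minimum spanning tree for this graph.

Prim, starting at beta.
Step 1: cheapest edge leaving the tree is beta–epsilon (3); add epsilon.
Step 2: cheapest edge leaving the tree is epsilon–eta (1); add eta.
Step 3: cheapest edge leaving the tree is eta–rho (2); add rho.
Step 4: cheapest edge leaving the tree is mu–rho (3); add mu.
Step 5: cheapest edge leaving the tree is rho–zeta (4); add zeta.
Step 6: cheapest edge leaving the tree is gamma–zeta (2); add gamma.
Step 7: cheapest edge leaving the tree is gamma–theta (3); add theta.
MST edges: beta–epsilon, epsilon–eta, eta–rho, mu–rho, rho–zeta, gamma–zeta, gamma–theta; total weight 3+1+2+3+4+2+3 = 18.

18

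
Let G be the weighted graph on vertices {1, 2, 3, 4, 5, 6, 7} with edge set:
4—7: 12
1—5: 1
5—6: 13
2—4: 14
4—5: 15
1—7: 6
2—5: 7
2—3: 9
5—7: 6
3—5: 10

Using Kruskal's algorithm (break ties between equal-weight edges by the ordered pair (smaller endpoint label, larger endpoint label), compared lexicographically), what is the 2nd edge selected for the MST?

1-7

Sort edges by weight, then run Kruskal:
1—5 (1): add. Components now {1,5} {2} {3} {4} {6} {7}
1—7 (6): add. Components now {1,5,7} {2} {3} {4} {6}
5—7 (6): skip — 5 and 7 already connected.
2—5 (7): add. Components now {1,2,5,7} {3} {4} {6}
2—3 (9): add. Components now {1,2,3,5,7} {4} {6}
3—5 (10): skip — 3 and 5 already connected.
4—7 (12): add. Components now {1,2,3,4,5,7} {6}
5—6 (13): add. Components now {1,2,3,4,5,6,7}
The 2nd edge added is 1—7.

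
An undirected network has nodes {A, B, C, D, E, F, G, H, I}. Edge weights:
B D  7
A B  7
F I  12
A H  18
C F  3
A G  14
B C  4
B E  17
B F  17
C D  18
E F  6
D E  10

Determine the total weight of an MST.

71

Kruskal: consider edges lightest-first.
C F (3): add — endpoints in different components.
B C (4): add — endpoints in different components.
E F (6): add — endpoints in different components.
A B (7): add — endpoints in different components.
B D (7): add — endpoints in different components.
D E (10): skip — D and E already connected.
F I (12): add — endpoints in different components.
A G (14): add — endpoints in different components.
B E (17): skip — B and E already connected.
B F (17): skip — B and F already connected.
A H (18): add — endpoints in different components.
MST edges: C F, B C, E F, A B, B D, F I, A G, A H; total weight 3+4+6+7+7+12+14+18 = 71.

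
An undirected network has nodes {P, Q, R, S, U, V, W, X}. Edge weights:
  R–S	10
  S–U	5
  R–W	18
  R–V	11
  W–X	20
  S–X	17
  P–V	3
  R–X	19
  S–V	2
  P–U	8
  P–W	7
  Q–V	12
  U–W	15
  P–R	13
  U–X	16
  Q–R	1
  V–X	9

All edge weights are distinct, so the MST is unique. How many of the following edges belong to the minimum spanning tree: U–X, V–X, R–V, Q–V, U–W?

Kruskal: consider edges lightest-first.
Q–R (1): add — endpoints in different components.
S–V (2): add — endpoints in different components.
P–V (3): add — endpoints in different components.
S–U (5): add — endpoints in different components.
P–W (7): add — endpoints in different components.
P–U (8): skip — P and U already connected.
V–X (9): add — endpoints in different components.
R–S (10): add — endpoints in different components.
MST edge set: {Q–R, S–V, P–V, S–U, P–W, V–X, R–S}.
Of the listed edges, {V–X} are in the MST → 1.

1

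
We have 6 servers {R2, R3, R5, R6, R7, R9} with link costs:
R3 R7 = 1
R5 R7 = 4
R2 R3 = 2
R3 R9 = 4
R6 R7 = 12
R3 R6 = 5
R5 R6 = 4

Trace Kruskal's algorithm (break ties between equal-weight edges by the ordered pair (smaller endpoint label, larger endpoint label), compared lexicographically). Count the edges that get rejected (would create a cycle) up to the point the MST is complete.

0

Kruskal: consider edges lightest-first.
R3 R7 (1): add — endpoints in different components.
R2 R3 (2): add — endpoints in different components.
R3 R9 (4): add — endpoints in different components.
R5 R6 (4): add — endpoints in different components.
R5 R7 (4): add — endpoints in different components.
Edges rejected before the tree was complete: 0.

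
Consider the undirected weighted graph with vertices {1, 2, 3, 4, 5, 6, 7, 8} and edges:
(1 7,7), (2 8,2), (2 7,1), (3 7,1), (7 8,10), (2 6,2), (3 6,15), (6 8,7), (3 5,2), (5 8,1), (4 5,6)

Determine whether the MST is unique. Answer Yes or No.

Kruskal's algorithm — process edges by increasing weight (ties by edge label):
2 7 (1): add — endpoints in different components.
3 7 (1): add — endpoints in different components.
5 8 (1): add — endpoints in different components.
2 6 (2): add — endpoints in different components.
2 8 (2): add — endpoints in different components.
3 5 (2): skip — 3 and 5 already connected.
4 5 (6): add — endpoints in different components.
1 7 (7): add — endpoints in different components.
Non-tree edge 3 5 has weight 2, equal to the heaviest edge on its tree cycle — swapping gives another MST of the same weight. Not unique.

No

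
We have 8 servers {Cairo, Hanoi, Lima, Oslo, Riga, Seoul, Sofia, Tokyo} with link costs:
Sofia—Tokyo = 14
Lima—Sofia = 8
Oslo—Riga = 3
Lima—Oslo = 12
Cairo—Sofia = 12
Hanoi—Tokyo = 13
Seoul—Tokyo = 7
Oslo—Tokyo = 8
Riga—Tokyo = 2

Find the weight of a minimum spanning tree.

Kruskal's algorithm — process edges by increasing weight (ties by edge label):
Riga—Tokyo (2): add — endpoints in different components.
Oslo—Riga (3): add — endpoints in different components.
Seoul—Tokyo (7): add — endpoints in different components.
Lima—Sofia (8): add — endpoints in different components.
Oslo—Tokyo (8): skip — Oslo and Tokyo already connected.
Cairo—Sofia (12): add — endpoints in different components.
Lima—Oslo (12): add — endpoints in different components.
Hanoi—Tokyo (13): add — endpoints in different components.
MST edges: Riga—Tokyo, Oslo—Riga, Seoul—Tokyo, Lima—Sofia, Cairo—Sofia, Lima—Oslo, Hanoi—Tokyo; total weight 2+3+7+8+12+12+13 = 57.

57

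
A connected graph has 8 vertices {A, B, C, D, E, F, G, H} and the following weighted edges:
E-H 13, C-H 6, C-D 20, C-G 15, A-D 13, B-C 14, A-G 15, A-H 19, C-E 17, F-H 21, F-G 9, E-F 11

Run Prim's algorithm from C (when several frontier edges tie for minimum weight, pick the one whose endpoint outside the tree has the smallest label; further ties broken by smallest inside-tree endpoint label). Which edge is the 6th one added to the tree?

Prim's algorithm from C:
Step 1: cheapest edge leaving the tree is C-H (6); add H.
Step 2: cheapest edge leaving the tree is E-H (13); add E.
Step 3: cheapest edge leaving the tree is E-F (11); add F.
Step 4: cheapest edge leaving the tree is F-G (9); add G.
Step 5: cheapest edge leaving the tree is B-C (14); add B.
Step 6: cheapest edge leaving the tree is A-G (15); add A.
Step 7: cheapest edge leaving the tree is A-D (13); add D.
The 6th edge added is A-G.

A-G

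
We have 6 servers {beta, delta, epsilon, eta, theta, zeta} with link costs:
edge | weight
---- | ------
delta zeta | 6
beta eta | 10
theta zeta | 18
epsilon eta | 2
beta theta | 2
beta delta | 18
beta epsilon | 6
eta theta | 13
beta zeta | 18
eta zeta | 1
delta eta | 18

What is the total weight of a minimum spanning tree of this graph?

Prim's algorithm from zeta:
Step 1: cheapest edge leaving the tree is eta zeta (1); add eta.
Step 2: cheapest edge leaving the tree is epsilon eta (2); add epsilon.
Step 3: cheapest edge leaving the tree is beta epsilon (6); add beta.
Step 4: cheapest edge leaving the tree is beta theta (2); add theta.
Step 5: cheapest edge leaving the tree is delta zeta (6); add delta.
MST edges: eta zeta, epsilon eta, beta epsilon, beta theta, delta zeta; total weight 1+2+6+2+6 = 17.

17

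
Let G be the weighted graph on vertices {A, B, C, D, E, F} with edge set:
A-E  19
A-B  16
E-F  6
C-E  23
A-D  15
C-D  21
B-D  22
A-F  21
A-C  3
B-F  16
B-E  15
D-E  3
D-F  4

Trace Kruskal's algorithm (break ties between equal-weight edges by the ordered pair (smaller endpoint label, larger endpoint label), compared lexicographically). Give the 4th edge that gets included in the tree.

Kruskal's algorithm — process edges by increasing weight (ties by edge label):
A-C (3): add — endpoints in different components.
D-E (3): add — endpoints in different components.
D-F (4): add — endpoints in different components.
E-F (6): skip — E and F already connected.
A-D (15): add — endpoints in different components.
B-E (15): add — endpoints in different components.
The 4th edge added is A-D.

A-D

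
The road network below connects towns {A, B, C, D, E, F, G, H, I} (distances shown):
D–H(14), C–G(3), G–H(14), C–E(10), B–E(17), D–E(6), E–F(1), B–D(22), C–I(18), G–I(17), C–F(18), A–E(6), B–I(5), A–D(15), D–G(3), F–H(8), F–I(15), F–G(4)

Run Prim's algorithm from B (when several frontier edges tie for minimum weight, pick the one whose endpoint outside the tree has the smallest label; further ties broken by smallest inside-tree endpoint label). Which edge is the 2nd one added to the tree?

Prim, starting at B.
Step 1: cheapest edge leaving the tree is B–I (5); add I.
Step 2: cheapest edge leaving the tree is F–I (15); add F.
Step 3: cheapest edge leaving the tree is E–F (1); add E.
Step 4: cheapest edge leaving the tree is F–G (4); add G.
Step 5: cheapest edge leaving the tree is C–G (3); add C.
Step 6: cheapest edge leaving the tree is D–G (3); add D.
Step 7: cheapest edge leaving the tree is A–E (6); add A.
Step 8: cheapest edge leaving the tree is F–H (8); add H.
The 2nd edge added is F–I.

F-I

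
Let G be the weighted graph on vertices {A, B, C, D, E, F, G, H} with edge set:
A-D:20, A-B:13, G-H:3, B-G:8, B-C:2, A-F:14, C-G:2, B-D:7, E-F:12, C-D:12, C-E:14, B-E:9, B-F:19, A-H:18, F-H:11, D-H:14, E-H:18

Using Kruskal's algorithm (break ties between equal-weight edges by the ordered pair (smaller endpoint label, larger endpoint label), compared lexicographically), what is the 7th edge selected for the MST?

A-B

Kruskal: consider edges lightest-first.
B-C (2): add — endpoints in different components.
C-G (2): add — endpoints in different components.
G-H (3): add — endpoints in different components.
B-D (7): add — endpoints in different components.
B-G (8): skip — B and G already connected.
B-E (9): add — endpoints in different components.
F-H (11): add — endpoints in different components.
C-D (12): skip — C and D already connected.
E-F (12): skip — E and F already connected.
A-B (13): add — endpoints in different components.
The 7th edge added is A-B.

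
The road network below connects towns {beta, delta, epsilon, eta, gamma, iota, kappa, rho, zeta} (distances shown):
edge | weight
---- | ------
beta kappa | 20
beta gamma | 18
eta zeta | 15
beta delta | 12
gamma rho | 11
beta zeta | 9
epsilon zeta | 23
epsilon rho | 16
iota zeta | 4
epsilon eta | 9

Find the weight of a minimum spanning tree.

96

Kruskal's algorithm — process edges by increasing weight (ties by edge label):
iota zeta (4): add — endpoints in different components.
beta zeta (9): add — endpoints in different components.
epsilon eta (9): add — endpoints in different components.
gamma rho (11): add — endpoints in different components.
beta delta (12): add — endpoints in different components.
eta zeta (15): add — endpoints in different components.
epsilon rho (16): add — endpoints in different components.
beta gamma (18): skip — gamma and beta already connected.
beta kappa (20): add — endpoints in different components.
MST edges: iota zeta, beta zeta, epsilon eta, gamma rho, beta delta, eta zeta, epsilon rho, beta kappa; total weight 4+9+9+11+12+15+16+20 = 96.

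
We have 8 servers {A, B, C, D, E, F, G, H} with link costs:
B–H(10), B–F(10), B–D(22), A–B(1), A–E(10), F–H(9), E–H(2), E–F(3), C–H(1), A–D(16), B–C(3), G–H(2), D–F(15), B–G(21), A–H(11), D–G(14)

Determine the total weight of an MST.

Prim, starting at C.
Step 1: cheapest edge leaving the tree is C–H (1); add H.
Step 2: cheapest edge leaving the tree is E–H (2); add E.
Step 3: cheapest edge leaving the tree is G–H (2); add G.
Step 4: cheapest edge leaving the tree is B–C (3); add B.
Step 5: cheapest edge leaving the tree is A–B (1); add A.
Step 6: cheapest edge leaving the tree is E–F (3); add F.
Step 7: cheapest edge leaving the tree is D–G (14); add D.
MST edges: C–H, E–H, G–H, B–C, A–B, E–F, D–G; total weight 1+2+2+3+1+3+14 = 26.

26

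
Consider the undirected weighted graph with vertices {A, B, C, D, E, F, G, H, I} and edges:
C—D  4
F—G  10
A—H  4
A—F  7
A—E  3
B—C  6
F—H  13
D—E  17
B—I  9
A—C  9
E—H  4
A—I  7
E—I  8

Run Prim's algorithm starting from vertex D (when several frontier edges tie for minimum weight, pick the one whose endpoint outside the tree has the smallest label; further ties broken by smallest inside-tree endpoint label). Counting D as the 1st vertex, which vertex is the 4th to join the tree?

A

Grow the tree from D using Prim:
Step 1: frontier [C—D 4, D—E 17] → take C—D (4); add C.
Step 2: frontier [B—C 6, A—C 9, D—E 17] → take B—C (6); add B.
Step 3: frontier [B—I 9, A—C 9, D—E 17] → take A—C (9); add A.
Step 4: frontier [A—E 3, A—H 4, A—F 7, A—I 7, B—I 9, D—E 17] → take A—E (3); add E.
Step 5: frontier [A—H 4, A—F 7, A—I 7, B—I 9, E—H 4, E—I 8] → take A—H (4); add H.
Step 6: frontier [A—F 7, A—I 7, B—I 9, E—I 8, F—H 13] → take A—F (7); add F.
Step 7: frontier [A—I 7, B—I 9, E—I 8, F—G 10] → take A—I (7); add I.
Step 8: frontier [F—G 10] → take F—G (10); add G.
Vertex order: D, C, B, A, E, H, F, I, G. The 4th vertex is A.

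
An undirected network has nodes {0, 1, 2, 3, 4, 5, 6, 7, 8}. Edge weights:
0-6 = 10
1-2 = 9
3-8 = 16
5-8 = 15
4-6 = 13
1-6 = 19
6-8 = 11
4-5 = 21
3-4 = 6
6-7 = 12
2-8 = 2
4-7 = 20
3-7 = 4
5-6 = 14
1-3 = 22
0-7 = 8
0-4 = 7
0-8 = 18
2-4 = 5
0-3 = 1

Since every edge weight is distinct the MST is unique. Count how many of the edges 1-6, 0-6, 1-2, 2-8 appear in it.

Kruskal: consider edges lightest-first.
0-3 (1): add — endpoints in different components.
2-8 (2): add — endpoints in different components.
3-7 (4): add — endpoints in different components.
2-4 (5): add — endpoints in different components.
3-4 (6): add — endpoints in different components.
0-4 (7): skip — 0 and 4 already connected.
0-7 (8): skip — 0 and 7 already connected.
1-2 (9): add — endpoints in different components.
0-6 (10): add — endpoints in different components.
6-8 (11): skip — 6 and 8 already connected.
6-7 (12): skip — 6 and 7 already connected.
4-6 (13): skip — 4 and 6 already connected.
5-6 (14): add — endpoints in different components.
MST edge set: {0-3, 2-8, 3-7, 2-4, 3-4, 1-2, 0-6, 5-6}.
Of the listed edges, {0-6, 1-2, 2-8} are in the MST → 3.

3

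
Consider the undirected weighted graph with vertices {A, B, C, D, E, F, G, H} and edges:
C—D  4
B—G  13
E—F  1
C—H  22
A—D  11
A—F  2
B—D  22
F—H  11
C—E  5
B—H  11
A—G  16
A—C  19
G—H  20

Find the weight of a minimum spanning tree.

47

Prim, starting at C.
Step 1: frontier [C—D 4, C—E 5, A—C 19, C—H 22] → take C—D (4); add D.
Step 2: frontier [C—E 5, A—C 19, C—H 22, A—D 11, B—D 22] → take C—E (5); add E.
Step 3: frontier [A—C 19, C—H 22, A—D 11, B—D 22, E—F 1] → take E—F (1); add F.
Step 4: frontier [A—C 19, C—H 22, A—D 11, B—D 22, A—F 2, F—H 11] → take A—F (2); add A.
Step 5: frontier [A—G 16, C—H 22, B—D 22, F—H 11] → take F—H (11); add H.
Step 6: frontier [A—G 16, B—D 22, B—H 11, G—H 20] → take B—H (11); add B.
Step 7: frontier [A—G 16, B—G 13, G—H 20] → take B—G (13); add G.
MST edges: C—D, C—E, E—F, A—F, F—H, B—H, B—G; total weight 4+5+1+2+11+11+13 = 47.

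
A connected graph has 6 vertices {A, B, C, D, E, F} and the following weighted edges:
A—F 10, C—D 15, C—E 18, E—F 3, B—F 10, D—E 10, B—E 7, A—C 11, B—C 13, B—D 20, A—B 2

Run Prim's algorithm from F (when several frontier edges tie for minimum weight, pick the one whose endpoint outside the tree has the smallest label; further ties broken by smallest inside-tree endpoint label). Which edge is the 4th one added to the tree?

D-E

Prim, starting at F.
Step 1: cheapest edge leaving the tree is E—F (3); add E.
Step 2: cheapest edge leaving the tree is B—E (7); add B.
Step 3: cheapest edge leaving the tree is A—B (2); add A.
Step 4: cheapest edge leaving the tree is D—E (10); add D.
Step 5: cheapest edge leaving the tree is A—C (11); add C.
The 4th edge added is D—E.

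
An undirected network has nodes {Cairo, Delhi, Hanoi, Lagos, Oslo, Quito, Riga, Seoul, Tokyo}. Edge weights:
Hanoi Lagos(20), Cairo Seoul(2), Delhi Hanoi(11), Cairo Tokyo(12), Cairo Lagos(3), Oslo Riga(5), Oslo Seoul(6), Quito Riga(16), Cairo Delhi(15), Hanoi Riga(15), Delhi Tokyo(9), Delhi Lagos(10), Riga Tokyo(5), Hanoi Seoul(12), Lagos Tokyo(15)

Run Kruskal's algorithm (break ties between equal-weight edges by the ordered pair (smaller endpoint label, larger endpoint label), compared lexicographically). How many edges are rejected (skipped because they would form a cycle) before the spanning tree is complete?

6

Sort edges by weight, then run Kruskal:
Cairo Seoul (2): add — endpoints in different components.
Cairo Lagos (3): add — endpoints in different components.
Oslo Riga (5): add — endpoints in different components.
Riga Tokyo (5): add — endpoints in different components.
Oslo Seoul (6): add — endpoints in different components.
Delhi Tokyo (9): add — endpoints in different components.
Delhi Lagos (10): skip — Lagos and Delhi already connected.
Delhi Hanoi (11): add — endpoints in different components.
Cairo Tokyo (12): skip — Tokyo and Cairo already connected.
Hanoi Seoul (12): skip — Hanoi and Seoul already connected.
Cairo Delhi (15): skip — Delhi and Cairo already connected.
Hanoi Riga (15): skip — Riga and Hanoi already connected.
Lagos Tokyo (15): skip — Lagos and Tokyo already connected.
Quito Riga (16): add — endpoints in different components.
Edges rejected before the tree was complete: 6.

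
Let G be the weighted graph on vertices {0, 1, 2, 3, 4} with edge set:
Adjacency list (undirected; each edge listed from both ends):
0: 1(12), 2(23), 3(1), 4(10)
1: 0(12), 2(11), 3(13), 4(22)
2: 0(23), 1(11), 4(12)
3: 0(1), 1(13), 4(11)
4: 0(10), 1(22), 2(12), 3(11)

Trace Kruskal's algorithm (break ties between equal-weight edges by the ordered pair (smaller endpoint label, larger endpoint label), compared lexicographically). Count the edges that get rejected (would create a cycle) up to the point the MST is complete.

Kruskal's algorithm — process edges by increasing weight (ties by edge label):
0-3 (1): add — endpoints in different components.
0-4 (10): add — endpoints in different components.
1-2 (11): add — endpoints in different components.
3-4 (11): skip — 3 and 4 already connected.
0-1 (12): add — endpoints in different components.
Edges rejected before the tree was complete: 1.

1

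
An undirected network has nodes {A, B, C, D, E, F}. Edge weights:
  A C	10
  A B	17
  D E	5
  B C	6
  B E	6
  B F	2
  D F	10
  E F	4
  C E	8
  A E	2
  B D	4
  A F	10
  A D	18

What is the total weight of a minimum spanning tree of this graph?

18

Sort edges by weight, then run Kruskal:
A E (2): add — endpoints in different components.
B F (2): add — endpoints in different components.
B D (4): add — endpoints in different components.
E F (4): add — endpoints in different components.
D E (5): skip — D and E already connected.
B C (6): add — endpoints in different components.
MST edges: A E, B F, B D, E F, B C; total weight 2+2+4+4+6 = 18.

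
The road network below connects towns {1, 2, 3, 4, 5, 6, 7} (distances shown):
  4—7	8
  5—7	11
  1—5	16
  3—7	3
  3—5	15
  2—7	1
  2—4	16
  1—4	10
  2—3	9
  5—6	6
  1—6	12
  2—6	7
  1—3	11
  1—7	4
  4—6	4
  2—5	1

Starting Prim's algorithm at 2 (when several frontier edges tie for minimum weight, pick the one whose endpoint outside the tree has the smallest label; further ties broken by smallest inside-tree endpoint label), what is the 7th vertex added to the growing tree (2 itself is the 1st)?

Prim, starting at 2.
Step 1: cheapest edge leaving the tree is 2—5 (1); add 5.
Step 2: cheapest edge leaving the tree is 2—7 (1); add 7.
Step 3: cheapest edge leaving the tree is 3—7 (3); add 3.
Step 4: cheapest edge leaving the tree is 1—7 (4); add 1.
Step 5: cheapest edge leaving the tree is 5—6 (6); add 6.
Step 6: cheapest edge leaving the tree is 4—6 (4); add 4.
Vertex order: 2, 5, 7, 3, 1, 6, 4. The 7th vertex is 4.

4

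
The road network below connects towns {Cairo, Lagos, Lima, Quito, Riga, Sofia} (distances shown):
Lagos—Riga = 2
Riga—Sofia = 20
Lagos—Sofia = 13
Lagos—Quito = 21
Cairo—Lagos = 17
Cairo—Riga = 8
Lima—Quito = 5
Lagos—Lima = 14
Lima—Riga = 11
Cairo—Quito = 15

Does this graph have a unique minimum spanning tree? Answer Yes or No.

Sort edges by weight, then run Kruskal:
Lagos—Riga (2): add — endpoints in different components.
Lima—Quito (5): add — endpoints in different components.
Cairo—Riga (8): add — endpoints in different components.
Lima—Riga (11): add — endpoints in different components.
Lagos—Sofia (13): add — endpoints in different components.
Every non-tree edge has weight strictly greater than the heaviest edge on the tree path between its endpoints, so the MST is unique.

Yes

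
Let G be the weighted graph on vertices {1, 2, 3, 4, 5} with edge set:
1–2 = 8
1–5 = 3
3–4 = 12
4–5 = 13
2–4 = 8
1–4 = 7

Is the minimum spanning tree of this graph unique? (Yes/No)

No

Kruskal's algorithm — process edges by increasing weight (ties by edge label):
1–5 (3): add — endpoints in different components.
1–4 (7): add — endpoints in different components.
1–2 (8): add — endpoints in different components.
2–4 (8): skip — 2 and 4 already connected.
3–4 (12): add — endpoints in different components.
Non-tree edge 2–4 has weight 8, equal to the heaviest edge on its tree cycle — swapping gives another MST of the same weight. Not unique.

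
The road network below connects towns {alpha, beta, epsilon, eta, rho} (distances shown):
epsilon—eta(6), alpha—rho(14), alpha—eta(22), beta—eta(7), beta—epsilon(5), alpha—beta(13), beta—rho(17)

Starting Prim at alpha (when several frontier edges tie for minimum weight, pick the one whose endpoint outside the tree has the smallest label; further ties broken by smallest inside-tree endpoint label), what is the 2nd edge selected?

Prim's algorithm from alpha:
Step 1: frontier [alpha—beta 13, alpha—rho 14, alpha—eta 22] → take alpha—beta (13); add beta.
Step 2: frontier [alpha—rho 14, alpha—eta 22, beta—epsilon 5, beta—eta 7, beta—rho 17] → take beta—epsilon (5); add epsilon.
Step 3: frontier [alpha—rho 14, alpha—eta 22, beta—eta 7, beta—rho 17, epsilon—eta 6] → take epsilon—eta (6); add eta.
Step 4: frontier [alpha—rho 14, beta—rho 17] → take alpha—rho (14); add rho.
The 2nd edge added is beta—epsilon.

beta-epsilon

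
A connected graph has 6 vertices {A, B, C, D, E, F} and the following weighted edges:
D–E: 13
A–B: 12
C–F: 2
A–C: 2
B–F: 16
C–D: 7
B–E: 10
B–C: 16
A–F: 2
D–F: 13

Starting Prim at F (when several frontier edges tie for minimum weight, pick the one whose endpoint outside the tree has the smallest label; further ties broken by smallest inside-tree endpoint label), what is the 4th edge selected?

Grow the tree from F using Prim:
Step 1: frontier [A–F 2, C–F 2, D–F 13, B–F 16] → take A–F (2); add A.
Step 2: frontier [A–C 2, A–B 12, C–F 2, D–F 13, B–F 16] → take A–C (2); add C.
Step 3: frontier [A–B 12, C–D 7, B–C 16, D–F 13, B–F 16] → take C–D (7); add D.
Step 4: frontier [A–B 12, B–C 16, D–E 13, B–F 16] → take A–B (12); add B.
Step 5: frontier [B–E 10, D–E 13] → take B–E (10); add E.
The 4th edge added is A–B.

A-B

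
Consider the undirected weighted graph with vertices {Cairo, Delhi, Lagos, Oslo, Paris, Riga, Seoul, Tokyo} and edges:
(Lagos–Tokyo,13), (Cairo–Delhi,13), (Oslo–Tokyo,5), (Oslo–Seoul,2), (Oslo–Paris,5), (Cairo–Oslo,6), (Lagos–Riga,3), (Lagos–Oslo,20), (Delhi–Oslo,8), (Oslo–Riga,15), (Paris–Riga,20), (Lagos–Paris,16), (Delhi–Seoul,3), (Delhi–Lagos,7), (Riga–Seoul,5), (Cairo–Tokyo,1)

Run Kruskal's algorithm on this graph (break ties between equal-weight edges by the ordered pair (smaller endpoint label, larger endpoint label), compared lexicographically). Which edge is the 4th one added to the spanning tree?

Lagos-Riga

Kruskal's algorithm — process edges by increasing weight (ties by edge label):
Cairo–Tokyo (1): add — endpoints in different components.
Oslo–Seoul (2): add — endpoints in different components.
Delhi–Seoul (3): add — endpoints in different components.
Lagos–Riga (3): add — endpoints in different components.
Oslo–Paris (5): add — endpoints in different components.
Oslo–Tokyo (5): add — endpoints in different components.
Riga–Seoul (5): add — endpoints in different components.
The 4th edge added is Lagos–Riga.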